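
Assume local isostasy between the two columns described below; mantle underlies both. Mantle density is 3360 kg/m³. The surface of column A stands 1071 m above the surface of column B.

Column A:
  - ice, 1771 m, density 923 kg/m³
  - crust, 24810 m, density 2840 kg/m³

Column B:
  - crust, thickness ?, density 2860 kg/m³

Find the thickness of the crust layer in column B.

27200 m

Take the compensation level at the base of the deeper column (depth z_c below the surface of column A) and equate Σ ρ_i t_i down to z_c; mantle fills any gap and the z_c terms cancel.
Column A: 1771×923 + 24810×2840 + (z_c − 26581)×3360
Column B: 1071×0 + x×2860 + (z_c − 1071 − 0 − x)×3360
The z_c×3360 term appears on both sides and cancels. Collect the known terms of each column as K = Σ(ρt)_known − 3360 × (depth of known layers): K_A = 72095033 − 3360×26581 = −17217127; K_B = 0 − 3360×(1071 + 0) = −3598560.
Balance: K_A = K_B − x×(3360 − 2860), so x = (K_B − K_A)/(3360 − 2860) = 13618600/500 = 27200 m.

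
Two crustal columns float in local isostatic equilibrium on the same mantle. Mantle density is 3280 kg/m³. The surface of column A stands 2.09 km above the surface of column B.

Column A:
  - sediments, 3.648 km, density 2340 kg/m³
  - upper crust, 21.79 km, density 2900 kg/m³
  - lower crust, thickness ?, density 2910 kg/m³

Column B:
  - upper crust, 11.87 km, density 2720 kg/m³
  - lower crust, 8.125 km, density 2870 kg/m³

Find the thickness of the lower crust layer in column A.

Take the compensation level at the base of the deeper column (depth z_c below the surface of column A) and equate Σ ρ_i t_i down to z_c; mantle fills any gap and the z_c terms cancel.
Column A: 3.648×2340 + 21.79×2900 + x×2910 + (z_c − 25.438 − x)×3280
Column B: 2.09×0 + 11.87×2720 + 8.125×2870 + (z_c − 2.09 − 19.995)×3280
The z_c×3280 term appears on both sides and cancels. Collect the known terms of each column as K = Σ(ρt)_known − 3280 × (depth of known layers): K_A = 71727.32 − 3280×25.438 = −11709.32; K_B = 55605.15 − 3280×(2.09 + 19.995) = −16833.65.
Balance: K_A − x×(3280 − 2910) = K_B, so x = (K_A − K_B)/(3280 − 2910) = 5124.33/370 = 13.8 km.

13.8 km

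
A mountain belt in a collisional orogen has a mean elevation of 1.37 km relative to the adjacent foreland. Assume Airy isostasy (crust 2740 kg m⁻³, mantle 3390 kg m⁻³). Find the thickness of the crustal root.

5.78 km

Balancing pressure at the compensation depth: the weight of the topography is balanced by the buoyancy of the root, ρ_c h = (ρ_m − ρ_c) r.
r = h · ρ_c / (ρ_m − ρ_c) = 1.37 km × 2740 / (3390 − 2740) = 5.78 km.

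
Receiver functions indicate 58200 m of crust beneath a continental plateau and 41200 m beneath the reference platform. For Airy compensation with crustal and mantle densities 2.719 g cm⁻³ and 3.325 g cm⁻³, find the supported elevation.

Excess crust Δ = 58200 m − 41200 m = 17000 m, split between elevation h and root r with h + r = Δ.
Airy balance ρ_c h = (ρ_m − ρ_c) r gives r = h ρ_c/(ρ_m − ρ_c), so h (1 + ρ_c/(ρ_m − ρ_c)) = Δ, i.e. h = Δ (ρ_m − ρ_c)/ρ_m.
h = 17000 m × 0.606/3.325 = 3100 m.

3100 m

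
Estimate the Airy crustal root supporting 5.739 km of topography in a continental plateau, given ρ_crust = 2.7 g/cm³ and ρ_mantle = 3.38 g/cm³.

Isostatic balance requires: the weight of the topography is balanced by the buoyancy of the root, ρ_c h = (ρ_m − ρ_c) r.
r = h · ρ_c / (ρ_m − ρ_c) = 5.739 km × 2.7 / (3.38 − 2.7) = 22.8 km.

22.8 km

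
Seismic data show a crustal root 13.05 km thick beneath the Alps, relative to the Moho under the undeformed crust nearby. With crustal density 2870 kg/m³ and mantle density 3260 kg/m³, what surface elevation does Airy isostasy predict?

1.77 km

Balancing pressure at the compensation depth: ρ_c h = (ρ_m − ρ_c) r.
h = r (ρ_m − ρ_c) / ρ_c = 13.05 km × (3260 − 2870) / 2870 = 1.77 km.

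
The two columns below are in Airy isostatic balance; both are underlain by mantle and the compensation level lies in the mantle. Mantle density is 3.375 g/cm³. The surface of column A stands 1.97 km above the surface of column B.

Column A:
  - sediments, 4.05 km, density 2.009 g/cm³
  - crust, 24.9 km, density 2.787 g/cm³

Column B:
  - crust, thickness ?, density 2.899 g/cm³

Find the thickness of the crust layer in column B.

Take the compensation level at the base of the deeper column (depth z_c below the surface of column A) and equate Σ ρ_i t_i down to z_c; mantle fills any gap and the z_c terms cancel.
Column A: 4.05×2.009 + 24.9×2.787 + (z_c − 28.95)×3.375
Column B: 1.97×0 + x×2.899 + (z_c − 1.97 − 0 − x)×3.375
The z_c×3.375 term appears on both sides and cancels. Collect the known terms of each column as K = Σ(ρt)_known − 3.375 × (depth of known layers): K_A = 77.53275 − 3.375×28.95 = −20.1735; K_B = 0 − 3.375×(1.97 + 0) = −6.64875.
Balance: K_A = K_B − x×(3.375 − 2.899), so x = (K_B − K_A)/(3.375 − 2.899) = 13.5247/0.476 = 28.4 km.

28.4 km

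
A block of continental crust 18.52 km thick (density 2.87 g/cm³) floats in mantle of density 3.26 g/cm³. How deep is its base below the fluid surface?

16.3 km

Draft d = t ρ_obj/ρ_fluid = 18.52 km × 2.87/3.26 = 16.3 km.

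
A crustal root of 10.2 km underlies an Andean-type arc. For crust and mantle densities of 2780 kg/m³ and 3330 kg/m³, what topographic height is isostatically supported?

Isostatic balance requires: ρ_c h = (ρ_m − ρ_c) r.
h = r (ρ_m − ρ_c) / ρ_c = 10.2 km × (3330 − 2780) / 2780 = 2.02 km.

2.02 km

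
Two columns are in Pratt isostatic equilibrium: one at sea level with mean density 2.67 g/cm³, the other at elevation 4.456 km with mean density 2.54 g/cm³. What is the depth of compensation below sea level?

ρ_ref D = ρ (D + h) → D (ρ_ref − ρ) = ρ h.
D = ρ h/(ρ_ref − ρ) = 2.54 × 4.456 km/(2.67 − 2.54) = 87.1 km.

87.1 km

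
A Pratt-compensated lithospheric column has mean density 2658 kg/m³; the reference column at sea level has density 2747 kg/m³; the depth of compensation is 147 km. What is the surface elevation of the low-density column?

4.92 km

ρ_ref D = ρ (D + h) → h = D (ρ_ref − ρ)/ρ.
h = 147 km × (2747 − 2658)/2658 = 4.92 km.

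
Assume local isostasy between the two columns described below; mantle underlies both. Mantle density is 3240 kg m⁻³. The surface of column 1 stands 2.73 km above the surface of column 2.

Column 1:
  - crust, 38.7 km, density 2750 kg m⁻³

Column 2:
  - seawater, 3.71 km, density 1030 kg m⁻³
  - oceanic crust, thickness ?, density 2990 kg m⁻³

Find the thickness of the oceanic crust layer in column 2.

Take the compensation level at the base of the deeper column (depth z_c below the surface of column 1) and equate Σ ρ_i t_i down to z_c; mantle fills any gap and the z_c terms cancel.
Column 1: 38.7×2750 + (z_c − 38.7)×3240
Column 2: 2.73×0 + 3.71×1030 + x×2990 + (z_c − 2.73 − 3.71 − x)×3240
The z_c×3240 term appears on both sides and cancels. Collect the known terms of each column as K = Σ(ρt)_known − 3240 × (depth of known layers): K_1 = 106425 − 3240×38.7 = −18963; K_2 = 3821.3 − 3240×(2.73 + 3.71) = −17044.3.
Balance: K_1 = K_2 − x×(3240 − 2990), so x = (K_2 − K_1)/(3240 − 2990) = 1918.7/250 = 7.67 km.

7.67 km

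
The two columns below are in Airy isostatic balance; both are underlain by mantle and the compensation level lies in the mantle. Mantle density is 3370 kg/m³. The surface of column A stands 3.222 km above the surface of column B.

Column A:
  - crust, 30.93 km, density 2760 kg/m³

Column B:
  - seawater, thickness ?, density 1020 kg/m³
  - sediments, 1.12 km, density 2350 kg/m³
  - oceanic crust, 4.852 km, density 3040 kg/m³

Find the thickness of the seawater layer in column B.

Take the compensation level at the base of the deeper column (depth z_c below the surface of column A) and equate Σ ρ_i t_i down to z_c; mantle fills any gap and the z_c terms cancel.
Column A: 30.93×2760 + (z_c − 30.93)×3370
Column B: 3.222×0 + x×1020 + 1.12×2350 + 4.852×3040 + (z_c − 3.222 − 5.972 − x)×3370
The z_c×3370 term appears on both sides and cancels. Collect the known terms of each column as K = Σ(ρt)_known − 3370 × (depth of known layers): K_A = 85366.8 − 3370×30.93 = −18867.3; K_B = 17382.08 − 3370×(3.222 + 5.972) = −13601.7.
Balance: K_A = K_B − x×(3370 − 1020), so x = (K_B − K_A)/(3370 − 1020) = 5265.6/2350 = 2.24 km.

2.24 km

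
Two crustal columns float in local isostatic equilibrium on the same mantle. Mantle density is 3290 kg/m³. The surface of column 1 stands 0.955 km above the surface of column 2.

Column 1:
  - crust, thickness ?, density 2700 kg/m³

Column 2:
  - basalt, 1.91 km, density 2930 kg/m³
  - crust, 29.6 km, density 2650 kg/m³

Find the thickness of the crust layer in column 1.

38.6 km

Take the compensation level at the base of the deeper column (depth z_c below the surface of column 1) and equate Σ ρ_i t_i down to z_c; mantle fills any gap and the z_c terms cancel.
Column 1: x×2700 + (z_c − 0 − x)×3290
Column 2: 0.955×0 + 1.91×2930 + 29.6×2650 + (z_c − 0.955 − 31.51)×3290
The z_c×3290 term appears on both sides and cancels. Collect the known terms of each column as K = Σ(ρt)_known − 3290 × (depth of known layers): K_1 = 0 − 3290×0 = 0; K_2 = 84036.3 − 3290×(0.955 + 31.51) = −22773.55.
Balance: K_1 − x×(3290 − 2700) = K_2, so x = (K_1 − K_2)/(3290 − 2700) = 22773.5/590 = 38.6 km.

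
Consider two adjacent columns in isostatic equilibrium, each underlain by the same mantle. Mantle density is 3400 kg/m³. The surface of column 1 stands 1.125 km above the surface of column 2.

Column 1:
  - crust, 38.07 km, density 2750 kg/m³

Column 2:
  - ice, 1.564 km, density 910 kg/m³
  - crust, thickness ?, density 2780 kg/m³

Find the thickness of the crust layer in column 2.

27.5 km

Take the compensation level at the base of the deeper column (depth z_c below the surface of column 1) and equate Σ ρ_i t_i down to z_c; mantle fills any gap and the z_c terms cancel.
Column 1: 38.07×2750 + (z_c − 38.07)×3400
Column 2: 1.125×0 + 1.564×910 + x×2780 + (z_c − 1.125 − 1.564 − x)×3400
The z_c×3400 term appears on both sides and cancels. Collect the known terms of each column as K = Σ(ρt)_known − 3400 × (depth of known layers): K_1 = 104692.5 − 3400×38.07 = −24745.5; K_2 = 1423.24 − 3400×(1.125 + 1.564) = −7719.36.
Balance: K_1 = K_2 − x×(3400 − 2780), so x = (K_2 − K_1)/(3400 − 2780) = 17026.1/620 = 27.5 km.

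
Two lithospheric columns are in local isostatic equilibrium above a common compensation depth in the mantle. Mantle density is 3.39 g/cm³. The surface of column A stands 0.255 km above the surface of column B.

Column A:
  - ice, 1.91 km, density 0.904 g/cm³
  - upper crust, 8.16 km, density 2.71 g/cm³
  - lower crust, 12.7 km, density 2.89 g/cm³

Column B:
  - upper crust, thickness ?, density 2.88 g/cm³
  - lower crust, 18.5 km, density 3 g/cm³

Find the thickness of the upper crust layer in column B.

16.8 km

Take the compensation level at the base of the deeper column (depth z_c below the surface of column A) and equate Σ ρ_i t_i down to z_c; mantle fills any gap and the z_c terms cancel.
Column A: 1.91×0.904 + 8.16×2.71 + 12.7×2.89 + (z_c − 22.77)×3.39
Column B: 0.255×0 + x×2.88 + 18.5×3 + (z_c − 0.255 − 18.5 − x)×3.39
The z_c×3.39 term appears on both sides and cancels. Collect the known terms of each column as K = Σ(ρt)_known − 3.39 × (depth of known layers): K_A = 60.54324 − 3.39×22.77 = −16.64706; K_B = 55.5 − 3.39×(0.255 + 18.5) = −8.07945.
Balance: K_A = K_B − x×(3.39 − 2.88), so x = (K_B − K_A)/(3.39 − 2.88) = 8.56761/0.51 = 16.8 km.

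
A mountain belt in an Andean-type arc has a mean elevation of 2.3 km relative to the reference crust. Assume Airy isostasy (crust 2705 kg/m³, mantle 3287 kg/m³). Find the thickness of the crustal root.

For local isostatic compensation: the weight of the topography is balanced by the buoyancy of the root, ρ_c h = (ρ_m − ρ_c) r.
r = h · ρ_c / (ρ_m − ρ_c) = 2.3 km × 2705 / (3287 − 2705) = 10.7 km.

10.7 km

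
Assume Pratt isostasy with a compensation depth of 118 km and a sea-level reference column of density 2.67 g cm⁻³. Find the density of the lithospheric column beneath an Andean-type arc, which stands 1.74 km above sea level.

2.63 g cm⁻³

Pratt balance: ρ_ref D = ρ (D + h).
ρ = ρ_ref D/(D + h) = 2.67 × 118 km/(118 km + 1.74 km) = 2.63 g cm⁻³.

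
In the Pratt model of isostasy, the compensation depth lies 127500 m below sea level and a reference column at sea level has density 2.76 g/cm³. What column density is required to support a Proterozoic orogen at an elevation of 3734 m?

2.68 g/cm³

Pratt balance: ρ_ref D = ρ (D + h).
ρ = ρ_ref D/(D + h) = 2.76 × 127500 m/(127500 m + 3734 m) = 2.68 g/cm³.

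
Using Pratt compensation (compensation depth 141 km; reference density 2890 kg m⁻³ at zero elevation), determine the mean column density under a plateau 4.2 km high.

Pratt balance: ρ_ref D = ρ (D + h).
ρ = ρ_ref D/(D + h) = 2890 × 141 km/(141 km + 4.2 km) = 2810 kg m⁻³.

2810 kg m⁻³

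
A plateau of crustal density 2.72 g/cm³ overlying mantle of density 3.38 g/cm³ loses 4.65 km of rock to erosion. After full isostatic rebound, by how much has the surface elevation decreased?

0.908 km

Rebound u = e ρ_c/ρ_m = 4.65 km × 2.72/3.38 = 3.742 km.
Net surface drop = e − u = 4.65 km − 3.742 km = e (ρ_m − ρ_c)/ρ_m = 0.908 km.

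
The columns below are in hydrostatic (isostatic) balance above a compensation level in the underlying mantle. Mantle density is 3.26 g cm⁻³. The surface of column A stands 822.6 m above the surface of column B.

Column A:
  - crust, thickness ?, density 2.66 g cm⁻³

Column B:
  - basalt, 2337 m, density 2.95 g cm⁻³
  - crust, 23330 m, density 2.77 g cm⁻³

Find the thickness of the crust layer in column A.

24700 m

Take the compensation level at the base of the deeper column (depth z_c below the surface of column A) and equate Σ ρ_i t_i down to z_c; mantle fills any gap and the z_c terms cancel.
Column A: x×2.66 + (z_c − 0 − x)×3.26
Column B: 822.6×0 + 2337×2.95 + 23330×2.77 + (z_c − 822.6 − 25667)×3.26
The z_c×3.26 term appears on both sides and cancels. Collect the known terms of each column as K = Σ(ρt)_known − 3.26 × (depth of known layers): K_A = 0 − 3.26×0 = 0; K_B = 71518.25 − 3.26×(822.6 + 25667) = −14837.846.
Balance: K_A − x×(3.26 − 2.66) = K_B, so x = (K_A − K_B)/(3.26 − 2.66) = 14837.8/0.6 = 24700 m.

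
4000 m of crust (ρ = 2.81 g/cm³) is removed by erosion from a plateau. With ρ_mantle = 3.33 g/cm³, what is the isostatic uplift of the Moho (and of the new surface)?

3380 m

Unloading: uplift u = e ρ_c/ρ_m = 4000 m × 2.81/3.33 = 3380 m.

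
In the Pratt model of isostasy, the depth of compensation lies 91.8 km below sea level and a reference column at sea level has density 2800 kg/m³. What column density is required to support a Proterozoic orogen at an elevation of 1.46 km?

Pratt balance: ρ_ref D = ρ (D + h).
ρ = ρ_ref D/(D + h) = 2800 × 91.8 km/(91.8 km + 1.46 km) = 2760 kg/m³.

2760 kg/m³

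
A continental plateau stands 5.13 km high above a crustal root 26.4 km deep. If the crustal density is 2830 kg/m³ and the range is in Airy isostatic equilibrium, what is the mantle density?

Airy balance: ρ_c h = (ρ_m − ρ_c) r → ρ_m = ρ_c (1 + h/r).
ρ_m = 2830 × (1 + 5.13 km/26.4 km) = 3380 kg/m³.

3380 kg/m³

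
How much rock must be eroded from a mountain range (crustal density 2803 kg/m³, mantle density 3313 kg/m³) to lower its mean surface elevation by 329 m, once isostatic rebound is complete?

Net drop Δ = e − u = e − e ρ_c/ρ_m = e (ρ_m − ρ_c)/ρ_m.
e = Δ ρ_m/(ρ_m − ρ_c) = 329 m × 3313/510 = 2140 m.

2140 m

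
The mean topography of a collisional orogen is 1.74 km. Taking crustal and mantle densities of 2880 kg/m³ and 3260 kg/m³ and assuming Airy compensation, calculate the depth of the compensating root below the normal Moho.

In Airy isostatic equilibrium: the weight of the topography is balanced by the buoyancy of the root, ρ_c h = (ρ_m − ρ_c) r.
r = h · ρ_c / (ρ_m − ρ_c) = 1.74 km × 2880 / (3260 − 2880) = 13.2 km.

13.2 km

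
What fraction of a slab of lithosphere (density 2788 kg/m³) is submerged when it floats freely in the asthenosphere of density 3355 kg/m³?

Submerged fraction = ρ_obj/ρ_fluid = 2788/3355 = 83.1%.

83.1%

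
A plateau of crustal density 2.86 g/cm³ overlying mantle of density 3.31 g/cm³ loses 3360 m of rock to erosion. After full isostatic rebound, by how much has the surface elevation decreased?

Rebound u = e ρ_c/ρ_m = 3360 m × 2.86/3.31 = 2903 m.
Net surface drop = e − u = 3360 m − 2903 m = e (ρ_m − ρ_c)/ρ_m = 457 m.

457 m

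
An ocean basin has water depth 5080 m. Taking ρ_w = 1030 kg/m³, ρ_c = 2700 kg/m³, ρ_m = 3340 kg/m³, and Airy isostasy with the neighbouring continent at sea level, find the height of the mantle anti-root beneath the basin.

13300 m

By Archimedes' principle applied to the lithosphere: replacing crust with seawater at the top is compensated by replacing crust with mantle at the base: d (ρ_c − ρ_w) = a (ρ_m − ρ_c).
a = d (ρ_c − ρ_w)/(ρ_m − ρ_c) = 5080 m × 1670/640 = 13300 m.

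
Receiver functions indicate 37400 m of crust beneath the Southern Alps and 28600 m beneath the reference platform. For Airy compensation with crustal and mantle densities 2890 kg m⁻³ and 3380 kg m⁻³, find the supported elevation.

1280 m

Excess crust Δ = 37400 m − 28600 m = 8800 m, split between elevation h and root r with h + r = Δ.
Airy balance ρ_c h = (ρ_m − ρ_c) r gives r = h ρ_c/(ρ_m − ρ_c), so h (1 + ρ_c/(ρ_m − ρ_c)) = Δ, i.e. h = Δ (ρ_m − ρ_c)/ρ_m.
h = 8800 m × 490/3380 = 1280 m.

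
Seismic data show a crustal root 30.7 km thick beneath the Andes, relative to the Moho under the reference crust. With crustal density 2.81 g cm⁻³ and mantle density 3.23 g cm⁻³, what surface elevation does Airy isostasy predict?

Equating mass per unit area of the two columns: ρ_c h = (ρ_m − ρ_c) r.
h = r (ρ_m − ρ_c) / ρ_c = 30.7 km × (3.23 − 2.81) / 2.81 = 4.59 km.

4.59 km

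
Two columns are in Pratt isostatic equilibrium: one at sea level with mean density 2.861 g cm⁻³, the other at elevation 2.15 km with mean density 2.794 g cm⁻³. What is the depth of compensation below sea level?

89.7 km

ρ_ref D = ρ (D + h) → D (ρ_ref − ρ) = ρ h.
D = ρ h/(ρ_ref − ρ) = 2.794 × 2.15 km/(2.861 − 2.794) = 89.7 km.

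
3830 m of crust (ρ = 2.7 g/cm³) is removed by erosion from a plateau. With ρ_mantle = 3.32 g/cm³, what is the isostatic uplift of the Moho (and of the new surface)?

Unloading: uplift u = e ρ_c/ρ_m = 3830 m × 2.7/3.32 = 3110 m.

3110 m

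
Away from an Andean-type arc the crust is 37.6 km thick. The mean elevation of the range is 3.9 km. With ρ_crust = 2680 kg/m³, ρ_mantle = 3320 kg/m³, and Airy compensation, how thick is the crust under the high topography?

57.8 km

Root depth r = h ρ_c / (ρ_m − ρ_c) = 3.9 km × 2680 / 640 = 16.33 km.
Total thickness = T + h + r = 37.6 km + 3.9 km + 16.33 km = 57.8 km.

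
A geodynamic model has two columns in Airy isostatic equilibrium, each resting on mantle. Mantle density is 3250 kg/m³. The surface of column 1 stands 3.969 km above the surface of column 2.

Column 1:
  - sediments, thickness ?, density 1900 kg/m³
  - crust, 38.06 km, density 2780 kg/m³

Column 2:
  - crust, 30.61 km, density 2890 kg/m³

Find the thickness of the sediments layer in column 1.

Take the compensation level at the base of the deeper column (depth z_c below the surface of column 1) and equate Σ ρ_i t_i down to z_c; mantle fills any gap and the z_c terms cancel.
Column 1: x×1900 + 38.06×2780 + (z_c − 38.06 − x)×3250
Column 2: 3.969×0 + 30.61×2890 + (z_c − 3.969 − 30.61)×3250
The z_c×3250 term appears on both sides and cancels. Collect the known terms of each column as K = Σ(ρt)_known − 3250 × (depth of known layers): K_1 = 105806.8 − 3250×38.06 = −17888.2; K_2 = 88462.9 − 3250×(3.969 + 30.61) = −23918.85.
Balance: K_1 − x×(3250 − 1900) = K_2, so x = (K_1 − K_2)/(3250 − 1900) = 6030.65/1350 = 4.47 km.

4.47 km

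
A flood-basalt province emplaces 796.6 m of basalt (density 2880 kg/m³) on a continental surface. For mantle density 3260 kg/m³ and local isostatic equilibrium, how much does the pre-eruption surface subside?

Subaerial loading: s = t ρ_load / ρ_m.
s = 796.6 m × 2880/3260 = 704 m.

704 m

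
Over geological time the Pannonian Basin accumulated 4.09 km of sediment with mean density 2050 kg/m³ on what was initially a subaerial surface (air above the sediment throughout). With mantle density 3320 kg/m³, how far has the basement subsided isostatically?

2.53 km

Subaerial load: s = t ρ_sed / ρ_m = 4.09 km × 2050/3320 = 2.53 km.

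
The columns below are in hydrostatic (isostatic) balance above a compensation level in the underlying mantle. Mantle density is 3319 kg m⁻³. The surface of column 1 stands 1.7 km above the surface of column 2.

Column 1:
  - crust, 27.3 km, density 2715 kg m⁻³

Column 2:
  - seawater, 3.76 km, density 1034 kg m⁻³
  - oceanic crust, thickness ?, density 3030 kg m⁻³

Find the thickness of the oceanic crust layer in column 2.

Take the compensation level at the base of the deeper column (depth z_c below the surface of column 1) and equate Σ ρ_i t_i down to z_c; mantle fills any gap and the z_c terms cancel.
Column 1: 27.3×2715 + (z_c − 27.3)×3319
Column 2: 1.7×0 + 3.76×1034 + x×3030 + (z_c − 1.7 − 3.76 − x)×3319
The z_c×3319 term appears on both sides and cancels. Collect the known terms of each column as K = Σ(ρt)_known − 3319 × (depth of known layers): K_1 = 74119.5 − 3319×27.3 = −16489.2; K_2 = 3887.84 − 3319×(1.7 + 3.76) = −14233.9.
Balance: K_1 = K_2 − x×(3319 − 3030), so x = (K_2 − K_1)/(3319 − 3030) = 2255.3/289 = 7.8 km.

7.8 km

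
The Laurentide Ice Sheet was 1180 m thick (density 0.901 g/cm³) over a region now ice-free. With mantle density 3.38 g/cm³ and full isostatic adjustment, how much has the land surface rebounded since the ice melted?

Removing the load lets mantle flow back in; uplift u satisfies ρ_ice t = ρ_m u.
u = t ρ_ice/ρ_m = 1180 m × 0.901/3.38 = 315 m.

315 m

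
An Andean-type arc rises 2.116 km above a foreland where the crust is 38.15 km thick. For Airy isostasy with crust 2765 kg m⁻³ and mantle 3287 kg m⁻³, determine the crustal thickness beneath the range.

Root depth r = h ρ_c / (ρ_m − ρ_c) = 2.116 km × 2765 / 522 = 11.21 km.
Total thickness = T + h + r = 38.15 km + 2.116 km + 11.21 km = 51.5 km.

51.5 km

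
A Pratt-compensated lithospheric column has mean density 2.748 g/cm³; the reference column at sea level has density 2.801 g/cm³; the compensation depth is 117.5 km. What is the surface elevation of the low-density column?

ρ_ref D = ρ (D + h) → h = D (ρ_ref − ρ)/ρ.
h = 117.5 km × (2.801 − 2.748)/2.748 = 2.27 km.

2.27 km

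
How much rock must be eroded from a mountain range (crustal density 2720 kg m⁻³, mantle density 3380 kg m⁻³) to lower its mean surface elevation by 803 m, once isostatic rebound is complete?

Net drop Δ = e − u = e − e ρ_c/ρ_m = e (ρ_m − ρ_c)/ρ_m.
e = Δ ρ_m/(ρ_m − ρ_c) = 803 m × 3380/660 = 4110 m.

4110 m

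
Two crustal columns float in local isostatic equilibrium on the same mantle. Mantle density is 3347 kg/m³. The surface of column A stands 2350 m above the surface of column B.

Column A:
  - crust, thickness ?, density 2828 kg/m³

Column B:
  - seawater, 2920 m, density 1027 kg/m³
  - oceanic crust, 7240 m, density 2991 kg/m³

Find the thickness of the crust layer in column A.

Take the compensation level at the base of the deeper column (depth z_c below the surface of column A) and equate Σ ρ_i t_i down to z_c; mantle fills any gap and the z_c terms cancel.
Column A: x×2828 + (z_c − 0 − x)×3347
Column B: 2350×0 + 2920×1027 + 7240×2991 + (z_c − 2350 − 10160)×3347
The z_c×3347 term appears on both sides and cancels. Collect the known terms of each column as K = Σ(ρt)_known − 3347 × (depth of known layers): K_A = 0 − 3347×0 = 0; K_B = 24653680 − 3347×(2350 + 10160) = −17217290.
Balance: K_A − x×(3347 − 2828) = K_B, so x = (K_A − K_B)/(3347 − 2828) = 17217300/519 = 33200 m.

33200 m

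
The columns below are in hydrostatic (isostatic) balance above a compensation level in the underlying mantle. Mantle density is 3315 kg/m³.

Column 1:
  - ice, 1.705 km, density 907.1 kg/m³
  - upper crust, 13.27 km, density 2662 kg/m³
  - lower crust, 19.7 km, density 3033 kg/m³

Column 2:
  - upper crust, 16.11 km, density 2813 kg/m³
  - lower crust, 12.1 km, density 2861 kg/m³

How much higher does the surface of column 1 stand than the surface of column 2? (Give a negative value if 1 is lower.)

For any compensation level in the mantle, the mantle terms cancel and isostasy reduces to e = (Σt_1 − Σt_2) − (Σ(ρt)_1 − Σ(ρt)_2) / ρ_m.
Σt_1 = 34.675 km; Σt_2 = 28.21 km; Σ(ρt)_1 = 96621.4455; Σ(ρt)_2 = 79935.53 (in km·kg/m³).
e = (34.675 − 28.21) − (96621.4455 − 79935.53) / 3315 = 1.43 km.

1.43 km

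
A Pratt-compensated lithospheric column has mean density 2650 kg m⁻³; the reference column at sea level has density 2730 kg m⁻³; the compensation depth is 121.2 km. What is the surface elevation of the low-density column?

ρ_ref D = ρ (D + h) → h = D (ρ_ref − ρ)/ρ.
h = 121.2 km × (2730 − 2650)/2650 = 3.66 km.

3.66 km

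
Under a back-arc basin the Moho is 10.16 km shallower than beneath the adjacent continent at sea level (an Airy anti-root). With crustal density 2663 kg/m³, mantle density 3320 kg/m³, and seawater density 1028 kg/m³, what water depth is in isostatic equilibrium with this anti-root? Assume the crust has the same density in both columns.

Replacing a thickness d of crust by seawater at the top must be balanced by replacing crust with mantle at the base: d (ρ_c − ρ_w) = a (ρ_m − ρ_c).
d = a (ρ_m − ρ_c)/(ρ_c − ρ_w) = 10.16 km × 657/1635 = 4.08 km.

4.08 km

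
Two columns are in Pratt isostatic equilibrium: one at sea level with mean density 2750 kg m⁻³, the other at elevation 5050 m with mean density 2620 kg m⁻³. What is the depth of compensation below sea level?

ρ_ref D = ρ (D + h) → D (ρ_ref − ρ) = ρ h.
D = ρ h/(ρ_ref − ρ) = 2620 × 5050 m/(2750 − 2620) = 102000 m.

102000 m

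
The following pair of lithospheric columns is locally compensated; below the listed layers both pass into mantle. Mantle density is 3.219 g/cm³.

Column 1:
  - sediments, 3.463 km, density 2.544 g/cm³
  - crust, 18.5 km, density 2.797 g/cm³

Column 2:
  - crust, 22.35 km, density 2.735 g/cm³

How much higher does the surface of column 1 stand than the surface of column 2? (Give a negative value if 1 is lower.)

For any compensation level in the mantle, the mantle terms cancel and isostasy reduces to e = (Σt_1 − Σt_2) − (Σ(ρt)_1 − Σ(ρt)_2) / ρ_m.
Σt_1 = 21.963 km; Σt_2 = 22.35 km; Σ(ρt)_1 = 60.554372; Σ(ρt)_2 = 61.12725 (in km·g/cm³).
e = (21.963 − 22.35) − (60.554372 − 61.12725) / 3.219 = −0.209 km.

−0.209 km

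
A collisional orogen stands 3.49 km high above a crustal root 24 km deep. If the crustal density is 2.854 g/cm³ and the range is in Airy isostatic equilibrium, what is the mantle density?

Airy balance: ρ_c h = (ρ_m − ρ_c) r → ρ_m = ρ_c (1 + h/r).
ρ_m = 2.854 × (1 + 3.49 km/24 km) = 3.27 g/cm³.

3.27 g/cm³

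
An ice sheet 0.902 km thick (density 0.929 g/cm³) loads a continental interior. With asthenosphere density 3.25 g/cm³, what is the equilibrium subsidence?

For local isostatic compensation: the ice load ρ_ice t is balanced by mantle displaced below, ρ_m s.
s = t ρ_ice / ρ_m = 0.902 km × 0.929/3.25 = 0.258 km.

0.258 km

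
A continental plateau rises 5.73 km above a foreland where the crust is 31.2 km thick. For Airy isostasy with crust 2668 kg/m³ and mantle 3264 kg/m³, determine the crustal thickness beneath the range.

62.6 km

Root depth r = h ρ_c / (ρ_m − ρ_c) = 5.73 km × 2668 / 596 = 25.65 km.
Total thickness = T + h + r = 31.2 km + 5.73 km + 25.65 km = 62.6 km.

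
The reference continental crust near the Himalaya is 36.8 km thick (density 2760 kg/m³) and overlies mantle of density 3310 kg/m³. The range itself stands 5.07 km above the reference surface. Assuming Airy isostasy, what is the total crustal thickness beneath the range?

67.3 km

Root depth r = h ρ_c / (ρ_m − ρ_c) = 5.07 km × 2760 / 550 = 25.44 km.
Total thickness = T + h + r = 36.8 km + 5.07 km + 25.44 km = 67.3 km.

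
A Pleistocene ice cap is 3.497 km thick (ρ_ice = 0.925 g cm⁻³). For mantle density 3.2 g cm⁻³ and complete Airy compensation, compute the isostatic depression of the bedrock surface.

1.01 km

Isostatic balance requires: the ice load ρ_ice t is balanced by mantle displaced below, ρ_m s.
s = t ρ_ice / ρ_m = 3.497 km × 0.925/3.2 = 1.01 km.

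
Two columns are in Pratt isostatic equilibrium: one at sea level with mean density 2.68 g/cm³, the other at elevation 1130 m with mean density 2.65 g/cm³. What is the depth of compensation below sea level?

ρ_ref D = ρ (D + h) → D (ρ_ref − ρ) = ρ h.
D = ρ h/(ρ_ref − ρ) = 2.65 × 1130 m/(2.68 − 2.65) = 99800 m.

99800 m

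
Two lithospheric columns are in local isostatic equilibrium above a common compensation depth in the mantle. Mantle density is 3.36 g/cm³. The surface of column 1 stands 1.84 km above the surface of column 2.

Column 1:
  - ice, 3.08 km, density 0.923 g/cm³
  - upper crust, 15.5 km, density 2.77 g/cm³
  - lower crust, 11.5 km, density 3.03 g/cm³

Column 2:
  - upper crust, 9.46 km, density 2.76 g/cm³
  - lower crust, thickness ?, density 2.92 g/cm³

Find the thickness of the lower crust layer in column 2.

19.5 km

Take the compensation level at the base of the deeper column (depth z_c below the surface of column 1) and equate Σ ρ_i t_i down to z_c; mantle fills any gap and the z_c terms cancel.
Column 1: 3.08×0.923 + 15.5×2.77 + 11.5×3.03 + (z_c − 30.08)×3.36
Column 2: 1.84×0 + 9.46×2.76 + x×2.92 + (z_c − 1.84 − 9.46 − x)×3.36
The z_c×3.36 term appears on both sides and cancels. Collect the known terms of each column as K = Σ(ρt)_known − 3.36 × (depth of known layers): K_1 = 80.62284 − 3.36×30.08 = −20.44596; K_2 = 26.1096 − 3.36×(1.84 + 9.46) = −11.8584.
Balance: K_1 = K_2 − x×(3.36 − 2.92), so x = (K_2 − K_1)/(3.36 − 2.92) = 8.58756/0.44 = 19.5 km.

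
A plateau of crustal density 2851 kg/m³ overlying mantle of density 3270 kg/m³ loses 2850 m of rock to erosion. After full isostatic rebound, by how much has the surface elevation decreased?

Rebound u = e ρ_c/ρ_m = 2850 m × 2851/3270 = 2485 m.
Net surface drop = e − u = 2850 m − 2485 m = e (ρ_m − ρ_c)/ρ_m = 365 m.

365 m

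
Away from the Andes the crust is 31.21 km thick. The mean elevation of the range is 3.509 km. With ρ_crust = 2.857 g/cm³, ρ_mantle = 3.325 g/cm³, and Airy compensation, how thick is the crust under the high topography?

56.1 km

Root depth r = h ρ_c / (ρ_m − ρ_c) = 3.509 km × 2.857 / 0.468 = 21.42 km.
Total thickness = T + h + r = 31.21 km + 3.509 km + 21.42 km = 56.1 km.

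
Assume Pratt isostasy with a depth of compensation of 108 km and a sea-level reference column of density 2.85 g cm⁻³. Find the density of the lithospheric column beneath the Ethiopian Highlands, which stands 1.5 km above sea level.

2.81 g cm⁻³

Pratt balance: ρ_ref D = ρ (D + h).
ρ = ρ_ref D/(D + h) = 2.85 × 108 km/(108 km + 1.5 km) = 2.81 g cm⁻³.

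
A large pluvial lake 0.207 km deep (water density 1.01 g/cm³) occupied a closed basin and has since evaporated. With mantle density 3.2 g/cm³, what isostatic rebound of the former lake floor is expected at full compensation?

0.0653 km

u = d ρ_w/ρ_m = 0.207 km × 1.01/3.2 = 0.0653 km.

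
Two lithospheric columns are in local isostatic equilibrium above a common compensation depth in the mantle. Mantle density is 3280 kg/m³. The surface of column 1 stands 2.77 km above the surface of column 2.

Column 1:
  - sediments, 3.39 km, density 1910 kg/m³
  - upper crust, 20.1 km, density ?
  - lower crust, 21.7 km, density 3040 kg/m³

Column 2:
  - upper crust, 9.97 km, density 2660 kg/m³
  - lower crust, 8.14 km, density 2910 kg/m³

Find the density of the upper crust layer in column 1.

2860 kg/m³

Take the compensation level at the base of the deeper column (depth z_c below the surface of column 1) and equate Σ ρ_i t_i down to z_c; mantle fills any gap and the z_c terms cancel.
Column 1: 3.39×1910 + 20.1×ρ + 21.7×3040 + (z_c − 45.19)×3280
Column 2: 2.77×0 + 9.97×2660 + 8.14×2910 + (z_c − 2.77 − 18.11)×3280
The z_c×3280 term appears on both sides and cancels. Collect the known terms of each column as K = Σ(ρt)_known − 3280 × (depth of known layers): K_1 = 72442.9 − 3280×45.19 = −75780.3; K_2 = 50207.6 − 3280×(2.77 + 18.11) = −18278.8.
Balance: K_1 + 20.1×ρ = K_2, so ρ = (K_2 − K_1)/20.1 = 57501.5/20.1 = 2860 kg/m³.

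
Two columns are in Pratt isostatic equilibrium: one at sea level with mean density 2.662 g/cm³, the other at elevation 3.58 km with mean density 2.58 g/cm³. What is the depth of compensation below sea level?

ρ_ref D = ρ (D + h) → D (ρ_ref − ρ) = ρ h.
D = ρ h/(ρ_ref − ρ) = 2.58 × 3.58 km/(2.662 − 2.58) = 113 km.

113 km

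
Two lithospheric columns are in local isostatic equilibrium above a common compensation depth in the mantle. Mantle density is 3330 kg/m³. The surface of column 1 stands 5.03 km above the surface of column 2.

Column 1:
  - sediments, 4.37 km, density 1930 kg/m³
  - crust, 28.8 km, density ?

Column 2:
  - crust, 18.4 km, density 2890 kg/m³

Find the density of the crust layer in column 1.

Take the compensation level at the base of the deeper column (depth z_c below the surface of column 1) and equate Σ ρ_i t_i down to z_c; mantle fills any gap and the z_c terms cancel.
Column 1: 4.37×1930 + 28.8×ρ + (z_c − 33.17)×3330
Column 2: 5.03×0 + 18.4×2890 + (z_c − 5.03 − 18.4)×3330
The z_c×3330 term appears on both sides and cancels. Collect the known terms of each column as K = Σ(ρt)_known − 3330 × (depth of known layers): K_1 = 8434.1 − 3330×33.17 = −102022; K_2 = 53176 − 3330×(5.03 + 18.4) = −24845.9.
Balance: K_1 + 28.8×ρ = K_2, so ρ = (K_2 − K_1)/28.8 = 77176.1/28.8 = 2680 kg/m³.

2680 kg/m³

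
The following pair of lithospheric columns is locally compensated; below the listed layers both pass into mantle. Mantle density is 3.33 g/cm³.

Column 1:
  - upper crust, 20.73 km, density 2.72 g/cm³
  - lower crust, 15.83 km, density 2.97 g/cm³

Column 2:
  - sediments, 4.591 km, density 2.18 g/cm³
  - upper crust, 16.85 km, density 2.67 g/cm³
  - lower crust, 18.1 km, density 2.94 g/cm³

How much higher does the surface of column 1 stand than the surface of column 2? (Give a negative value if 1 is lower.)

For any compensation level in the mantle, the mantle terms cancel and isostasy reduces to e = (Σt_1 − Σt_2) − (Σ(ρt)_1 − Σ(ρt)_2) / ρ_m.
Σt_1 = 36.56 km; Σt_2 = 39.541 km; Σ(ρt)_1 = 103.4007; Σ(ρt)_2 = 108.21188 (in km·g/cm³).
e = (36.56 − 39.541) − (103.4007 − 108.21188) / 3.33 = −1.54 km.

−1.54 km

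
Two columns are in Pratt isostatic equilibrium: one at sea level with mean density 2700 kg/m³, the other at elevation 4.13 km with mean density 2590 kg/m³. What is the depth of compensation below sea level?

ρ_ref D = ρ (D + h) → D (ρ_ref − ρ) = ρ h.
D = ρ h/(ρ_ref − ρ) = 2590 × 4.13 km/(2700 − 2590) = 97.2 km.

97.2 km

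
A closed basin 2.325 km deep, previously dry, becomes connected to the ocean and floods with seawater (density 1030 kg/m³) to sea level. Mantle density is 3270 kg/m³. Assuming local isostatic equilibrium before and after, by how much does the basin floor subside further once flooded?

After flooding the water column is d + s deep. Its weight must equal the weight of mantle displaced by the extra subsidence s: (d + s) ρ_w = s ρ_m.
s = d ρ_w / (ρ_m − ρ_w) = 2.325 km × 1030/(3270 − 1030) = 1.07 km.

1.07 km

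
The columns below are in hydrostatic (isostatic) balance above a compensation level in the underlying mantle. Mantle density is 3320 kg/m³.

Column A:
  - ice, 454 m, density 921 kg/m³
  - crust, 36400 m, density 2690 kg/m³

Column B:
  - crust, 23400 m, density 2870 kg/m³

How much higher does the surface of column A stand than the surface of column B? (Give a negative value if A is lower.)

4060 m

For any compensation level in the mantle, the mantle terms cancel and isostasy reduces to e = (Σt_A − Σt_B) − (Σ(ρt)_A − Σ(ρt)_B) / ρ_m.
Σt_A = 36854 m; Σt_B = 23400 m; Σ(ρt)_A = 98334134; Σ(ρt)_B = 67158000 (in m·kg/m³).
e = (36854 − 23400) − (98334134 − 67158000) / 3320 = 4060 m.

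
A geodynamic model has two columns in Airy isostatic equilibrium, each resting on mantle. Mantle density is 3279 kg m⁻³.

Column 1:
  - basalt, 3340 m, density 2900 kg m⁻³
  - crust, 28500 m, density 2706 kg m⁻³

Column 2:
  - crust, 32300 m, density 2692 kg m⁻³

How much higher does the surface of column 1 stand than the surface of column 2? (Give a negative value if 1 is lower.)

For any compensation level in the mantle, the mantle terms cancel and isostasy reduces to e = (Σt_1 − Σt_2) − (Σ(ρt)_1 − Σ(ρt)_2) / ρ_m.
Σt_1 = 31840 m; Σt_2 = 32300 m; Σ(ρt)_1 = 86807000; Σ(ρt)_2 = 86951600 (in m·kg m⁻³).
e = (31840 − 32300) − (86807000 − 86951600) / 3279 = −416 m.

−416 m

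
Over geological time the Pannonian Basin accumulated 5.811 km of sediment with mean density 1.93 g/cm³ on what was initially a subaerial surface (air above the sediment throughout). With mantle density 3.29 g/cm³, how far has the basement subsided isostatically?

Subaerial load: s = t ρ_sed / ρ_m = 5.811 km × 1.93/3.29 = 3.41 km.

3.41 km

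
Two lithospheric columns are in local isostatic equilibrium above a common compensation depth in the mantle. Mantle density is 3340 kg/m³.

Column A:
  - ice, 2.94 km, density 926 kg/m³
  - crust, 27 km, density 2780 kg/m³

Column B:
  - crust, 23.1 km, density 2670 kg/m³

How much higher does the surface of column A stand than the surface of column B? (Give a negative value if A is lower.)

2.02 km

For any compensation level in the mantle, the mantle terms cancel and isostasy reduces to e = (Σt_A − Σt_B) − (Σ(ρt)_A − Σ(ρt)_B) / ρ_m.
Σt_A = 29.94 km; Σt_B = 23.1 km; Σ(ρt)_A = 77782.44; Σ(ρt)_B = 61677 (in km·kg/m³).
e = (29.94 − 23.1) − (77782.44 − 61677) / 3340 = 2.02 km.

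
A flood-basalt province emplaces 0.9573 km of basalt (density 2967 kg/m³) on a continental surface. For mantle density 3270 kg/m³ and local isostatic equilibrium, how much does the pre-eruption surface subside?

Subaerial loading: s = t ρ_load / ρ_m.
s = 0.9573 km × 2967/3270 = 0.869 km.

0.869 km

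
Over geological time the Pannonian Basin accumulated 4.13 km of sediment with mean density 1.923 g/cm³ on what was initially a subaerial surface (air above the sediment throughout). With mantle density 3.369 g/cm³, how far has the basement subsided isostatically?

2.36 km

Subaerial load: s = t ρ_sed / ρ_m = 4.13 km × 1.923/3.369 = 2.36 km.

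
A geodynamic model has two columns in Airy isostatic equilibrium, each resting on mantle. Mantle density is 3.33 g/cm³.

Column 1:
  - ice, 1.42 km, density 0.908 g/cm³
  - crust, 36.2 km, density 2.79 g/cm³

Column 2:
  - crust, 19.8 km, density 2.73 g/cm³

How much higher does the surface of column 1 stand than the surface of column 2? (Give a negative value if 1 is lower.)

For any compensation level in the mantle, the mantle terms cancel and isostasy reduces to e = (Σt_1 − Σt_2) − (Σ(ρt)_1 − Σ(ρt)_2) / ρ_m.
Σt_1 = 37.62 km; Σt_2 = 19.8 km; Σ(ρt)_1 = 102.28736; Σ(ρt)_2 = 54.054 (in km·g/cm³).
e = (37.62 − 19.8) − (102.28736 − 54.054) / 3.33 = 3.34 km.

3.34 km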